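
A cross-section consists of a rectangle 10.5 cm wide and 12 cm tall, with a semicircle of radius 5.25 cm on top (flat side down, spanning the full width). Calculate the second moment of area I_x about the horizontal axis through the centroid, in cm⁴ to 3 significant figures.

I_x ≈ 3780 cm⁴

Treat the section as a set of non-overlapping primitives; coordinates are from the bounding-box lower-left.
Rectangular body: 10.5 × 12, A = 126 cm², y = 6 cm, Ī = 1 512 cm⁴.
Semicircular cap: semicircle r = 5.25, A = 43.295 cm², y = 14.228 cm, Ī = 83.381 cm⁴.
Centroid: ȳ = ΣA·y / ΣA = 8.1043 cm.
Transfer each piece to the horizontal axis through the centroid using Ī + A·d² with d = y − 8.1043:
  rectangular body: d = -2.1043 cm → contributes +2069.9 cm⁴
  semicircular cap: d = 6.1239 cm → contributes +1 707 cm⁴
Total I = 3 777 cm⁴.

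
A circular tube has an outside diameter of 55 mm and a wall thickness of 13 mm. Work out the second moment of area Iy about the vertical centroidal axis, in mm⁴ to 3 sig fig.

Iy ≈ 4.14 × 10⁵ mm⁴

Decompose the section into non-overlapping parts with the origin at the bottom-left of its bounding rectangle.
Outer circle: ⌀55, A = 2375.8 mm², x = 27.5 mm, Ī = 449 180 mm⁴.
Bore (subtracted): ⌀29, A = 660.52 mm², x = 27.5 mm, Ī = 34 719 mm⁴.
By symmetry the centroid is at mid-width, x̄ = 27.5 mm.
All pieces are centred on the vertical centroidal axis, so I = ΣĪ (holes subtracted) = 414 462 mm⁴.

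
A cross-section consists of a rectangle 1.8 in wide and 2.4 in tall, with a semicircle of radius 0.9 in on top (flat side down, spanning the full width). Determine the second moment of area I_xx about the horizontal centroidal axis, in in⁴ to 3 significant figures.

I_xx ≈ 4.61 in⁴

Break the section into simple shapes (no overlaps), measuring from the bottom-left corner of the bounding box.
Rectangular body: 1.8 × 2.4, A = 4.32 in², y = 1.2 in, Ī = 2.0736 in⁴.
Semicircular cap: semicircle r = 0.9, A = 1.2723 in², y = 2.782 in, Ī = 0.072012 in⁴.
Centroid: ȳ = ΣA·y / ΣA = 1.5599 in.
Transfer each piece to the horizontal centroidal axis using Ī + A·d² with d = y − 1.5599:
  rectangular body: d = -0.35992 in → contributes +2.6332 in⁴
  semicircular cap: d = 1.222 in → contributes +1.9721 in⁴
Total I = 4.6054 in⁴.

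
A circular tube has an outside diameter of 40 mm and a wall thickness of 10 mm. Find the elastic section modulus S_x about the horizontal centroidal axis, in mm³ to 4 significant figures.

Treat the section as a set of non-overlapping primitives; coordinates are from the bounding-box lower-left.
Outer circle: ⌀40, A = 1256.64 mm², y = 20 mm, Ī = 125 664 mm⁴.
Bore (subtracted): ⌀20, A = 314.159 mm², y = 20 mm, Ī = 7853.98 mm⁴.
By symmetry the centroid is at mid-height, ȳ = 20 mm.
All pieces are centred on the horizontal centroidal axis, so I = ΣĪ (holes subtracted) = 117 810 mm⁴.
Extreme fibre distance c = 20 mm; S = I/c = 5890.49 mm³.

S_x ≈ 5890 mm³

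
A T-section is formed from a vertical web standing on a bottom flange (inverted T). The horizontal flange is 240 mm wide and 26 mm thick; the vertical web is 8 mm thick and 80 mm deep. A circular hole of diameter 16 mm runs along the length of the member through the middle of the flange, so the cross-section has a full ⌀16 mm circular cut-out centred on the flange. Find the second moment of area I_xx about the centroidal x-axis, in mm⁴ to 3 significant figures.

I_xx ≈ 2.32 × 10⁶ mm⁴

Treat the section as a set of non-overlapping primitives; coordinates are from the bounding-box lower-left.
Flange: 240 × 26, A = 6 240 mm², y = 13 mm, Ī = 351 520 mm⁴.
Web: 8 × 80, A = 640 mm², y = 66 mm, Ī = 341 333 mm⁴.
Hole (subtracted): ⌀16, A = 201.06 mm², y = 13 mm, Ī = 3 217 mm⁴.
Centroid: ȳ = ΣA·y / ΣA = 18.079 mm.
Transfer each piece to the centroidal x-axis using Ī + A·d² with d = y − 18.079:
  flange: d = -5.0787 mm → contributes +512 466 mm⁴
  web: d = 47.921 mm → contributes +1 811 065 mm⁴
  hole: d = -5.0787 mm → contributes −8402.9 mm⁴
Total I = 2 315 128 mm⁴.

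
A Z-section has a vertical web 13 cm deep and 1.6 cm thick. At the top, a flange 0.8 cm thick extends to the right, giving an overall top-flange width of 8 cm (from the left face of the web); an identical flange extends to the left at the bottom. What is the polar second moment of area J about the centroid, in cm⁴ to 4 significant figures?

J ≈ 877.7 cm⁴

Split into non-overlapping primitives; take the origin at the lower-left of the bounding box.
Web: 1.6 × 13, A = 20.8 cm², y = 6.5 cm, Ī = 292.933 cm⁴.
Top flange (beyond web): 6.4 × 0.8, A = 5.12 cm², y = 12.6 cm, Ī = 0.273067 cm⁴.
Bottom flange (beyond web): 6.4 × 0.8, A = 5.12 cm², y = 0.4 cm, Ī = 0.273067 cm⁴.
Centroid: ȳ = ΣA·y / ΣA = 6.5 cm.
Transfer each piece to the centroidal x-axis using Ī + A·d² with d = y − 6.5:
  web: d = 0 cm → contributes +292.933 cm⁴
  top flange (beyond web): d = 6.1 cm → contributes +190.788 cm⁴
  bottom flange (beyond web): d = -6.1 cm → contributes +190.788 cm⁴
Total I = 674.51 cm⁴.
For the y-axis: x̄ = 7.2 cm.
Repeating about the centroidal y-axis gives I_y = 203.23 cm⁴.
Polar second moment: J = I_x + I_y = 877.74 cm⁴.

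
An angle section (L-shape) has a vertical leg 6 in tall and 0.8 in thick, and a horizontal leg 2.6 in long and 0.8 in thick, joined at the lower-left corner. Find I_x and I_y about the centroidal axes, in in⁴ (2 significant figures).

Decompose the section into non-overlapping parts with the origin at the bottom-left of its bounding rectangle.
Vertical leg: 0.8 × 6, A = 4.8 in², y = 3 in, Ī = 14.4 in⁴.
Horizontal leg (remainder): 1.8 × 0.8, A = 1.44 in², y = 0.4 in, Ī = 0.0768 in⁴.
Centroid: ȳ = ΣA·y / ΣA = 2.4 in.
Transfer each piece to the centroidal x-axis using Ī + A·d² with d = y − 2.4:
  vertical leg: d = 0.6 in → contributes +16.13 in⁴
  horizontal leg (remainder): d = -2 in → contributes +5.837 in⁴
Total I = 21.96 in⁴.
For the y-axis: x̄ = 0.7 in.
Repeating about the centroidal y-axis gives I_y = 2.517 in⁴.

I_x ≈ 22 in⁴, I_y ≈ 2.5 in⁴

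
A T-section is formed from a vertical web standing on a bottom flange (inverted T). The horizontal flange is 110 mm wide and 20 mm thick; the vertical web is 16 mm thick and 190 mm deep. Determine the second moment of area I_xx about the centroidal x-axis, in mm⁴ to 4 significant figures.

Decompose the section into non-overlapping parts with the origin at the bottom-left of its bounding rectangle.
Flange: 110 × 20, A = 2 200 mm², y = 10 mm, Ī = 73333.3 mm⁴.
Web: 16 × 190, A = 3 040 mm², y = 115 mm, Ī = 9 145 333 mm⁴.
Centroid: ȳ = ΣA·y / ΣA = 70.916 mm.
Transfer each piece to the centroidal x-axis using Ī + A·d² with d = y − 70.916:
  flange: d = -60.916 mm → contributes +8 237 011 mm⁴
  web: d = 44.084 mm → contributes +15 053 258 mm⁴
Total I = 23 290 270 mm⁴.

I_xx ≈ 2.329 × 10⁷ mm⁴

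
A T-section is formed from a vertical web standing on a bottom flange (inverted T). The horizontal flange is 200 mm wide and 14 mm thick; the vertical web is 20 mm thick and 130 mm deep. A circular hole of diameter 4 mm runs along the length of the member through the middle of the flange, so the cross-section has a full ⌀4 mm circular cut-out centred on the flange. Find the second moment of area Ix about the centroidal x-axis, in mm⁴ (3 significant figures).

Ix ≈ 1.07 × 10⁷ mm⁴

Decompose the section into non-overlapping parts with the origin at the bottom-left of its bounding rectangle.
Flange: 200 × 14, A = 2 800 mm², y = 7 mm, Ī = 45 733 mm⁴.
Web: 20 × 130, A = 2 600 mm², y = 79 mm, Ī = 3 661 667 mm⁴.
Hole (subtracted): ⌀4, A = 12.566 mm², y = 7 mm, Ī = 12.566 mm⁴.
Centroid: ȳ = ΣA·y / ΣA = 41.748 mm.
Transfer each piece to the centroidal x-axis using Ī + A·d² with d = y − 41.748:
  flange: d = -34.748 mm → contributes +3 426 427 mm⁴
  web: d = 37.252 mm → contributes +7 269 808 mm⁴
  hole: d = -34.748 mm → contributes −15 185 mm⁴
Total I = 10 681 050 mm⁴.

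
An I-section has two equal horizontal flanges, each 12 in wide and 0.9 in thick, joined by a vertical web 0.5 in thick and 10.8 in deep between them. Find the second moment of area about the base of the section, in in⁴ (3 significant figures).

I_base ≈ 1860 in⁴

Split into non-overlapping primitives; take the origin at the lower-left of the bounding box.
Bottom flange: 12 × 0.9, A = 10.8 in², y = 0.45 in, Ī = 0.729 in⁴.
Web: 0.5 × 10.8, A = 5.4 in², y = 6.3 in, Ī = 52.488 in⁴.
Top flange: 12 × 0.9, A = 10.8 in², y = 12.15 in, Ī = 0.729 in⁴.
Transfer each piece to a horizontal axis along the bottom face using Ī + A·d² with d = y − 0:
  bottom flange: d = 0.45 in → contributes +2.916 in⁴
  web: d = 6.3 in → contributes +266.81 in⁴
  top flange: d = 12.15 in → contributes +1595.1 in⁴
Total I = 1864.8 in⁴.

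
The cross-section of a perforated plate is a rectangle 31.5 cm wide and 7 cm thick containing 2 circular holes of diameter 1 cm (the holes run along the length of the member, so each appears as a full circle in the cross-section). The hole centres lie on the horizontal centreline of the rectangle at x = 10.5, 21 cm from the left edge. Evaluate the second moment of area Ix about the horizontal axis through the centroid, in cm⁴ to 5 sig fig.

Ix ≈ 900.28 cm⁴

Split into non-overlapping primitives; take the origin at the lower-left of the bounding box.
Plate: 31.5 × 7, A = 220.5 cm², y = 3.5 cm, Ī = 900.375 cm⁴.
Hole 1 (subtracted): ⌀1, A = 0.7853982 cm², y = 3.5 cm, Ī = 0.04908739 cm⁴.
Hole 2 (subtracted): ⌀1, A = 0.7853982 cm², y = 3.5 cm, Ī = 0.04908739 cm⁴.
By symmetry the centroid is at mid-height, ȳ = 3.5 cm.
All pieces are centred on the horizontal axis through the centroid, so I = ΣĪ (holes subtracted) = 900.2768 cm⁴.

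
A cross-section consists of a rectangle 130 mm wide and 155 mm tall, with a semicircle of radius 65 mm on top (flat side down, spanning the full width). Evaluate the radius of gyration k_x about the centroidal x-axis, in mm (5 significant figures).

Treat the section as a set of non-overlapping primitives; coordinates are from the bounding-box lower-left.
Rectangular body: 130 × 155, A = 20 150 mm², y = 77.5 mm, Ī = 40 341 979 mm⁴.
Semicircular cap: semicircle r = 65, A = 6636.614 mm², y = 182.5869 mm, Ī = 1 959 230 mm⁴.
Centroid: ȳ = ΣA·y / ΣA = 103.5362 mm.
Transfer each piece to the centroidal x-axis using Ī + A·d² with d = y − 103.5362:
  rectangular body: d = -26.03617 mm → contributes +54 001 309 mm⁴
  semicircular cap: d = 79.05068 mm → contributes +43 431 504 mm⁴
Total I = 97 432 812 mm⁴.
Radius of gyration: k = √(I/A) = √(97 432 812 / 26786.61) = 60.31061 mm.

k_x ≈ 60.311 mm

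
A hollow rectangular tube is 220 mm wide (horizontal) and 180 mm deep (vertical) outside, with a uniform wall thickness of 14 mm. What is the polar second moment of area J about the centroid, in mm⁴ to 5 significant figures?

J ≈ 1.2080 × 10⁸ mm⁴

Decompose the section into non-overlapping parts with the origin at the bottom-left of its bounding rectangle.
Outer rectangle: 220 × 180, A = 39 600 mm², y = 90 mm, Ī = 106 920 000 mm⁴.
Inner void (subtracted): 192 × 152, A = 29 184 mm², y = 90 mm, Ī = 56 188 928 mm⁴.
By symmetry the centroid is at mid-height, ȳ = 90 mm.
All pieces are centred on the centroidal x-axis, so I = ΣĪ (holes subtracted) = 50 731 072 mm⁴.
Repeating about the centroidal y-axis gives I_y = 70 066 752 mm⁴.
Polar second moment: J = I_x + I_y = 120 797 824 mm⁴.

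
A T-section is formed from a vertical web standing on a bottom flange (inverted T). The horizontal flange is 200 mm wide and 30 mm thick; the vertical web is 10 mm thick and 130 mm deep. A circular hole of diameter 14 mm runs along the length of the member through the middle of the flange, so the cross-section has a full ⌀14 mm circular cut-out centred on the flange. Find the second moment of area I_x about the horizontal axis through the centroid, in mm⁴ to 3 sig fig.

I_x ≈ 9.09 × 10⁶ mm⁴

Treat the section as a set of non-overlapping primitives; coordinates are from the bounding-box lower-left.
Flange: 200 × 30, A = 6 000 mm², y = 15 mm, Ī = 450 000 mm⁴.
Web: 10 × 130, A = 1 300 mm², y = 95 mm, Ī = 1 830 833 mm⁴.
Hole (subtracted): ⌀14, A = 153.94 mm², y = 15 mm, Ī = 1885.7 mm⁴.
Centroid: ȳ = ΣA·y / ΣA = 29.553 mm.
Transfer each piece to the horizontal axis through the centroid using Ī + A·d² with d = y − 29.553:
  flange: d = -14.553 mm → contributes +1 720 821 mm⁴
  web: d = 65.447 mm → contributes +7 399 056 mm⁴
  hole: d = -14.553 mm → contributes −34 490 mm⁴
Total I = 9 085 387 mm⁴.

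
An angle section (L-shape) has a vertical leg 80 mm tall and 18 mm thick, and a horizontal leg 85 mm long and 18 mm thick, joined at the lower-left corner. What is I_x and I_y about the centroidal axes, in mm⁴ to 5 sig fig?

I_x ≈ 1.4313 × 10⁶ mm⁴, I_y ≈ 1.6755 × 10⁶ mm⁴

Treat the section as a set of non-overlapping primitives; coordinates are from the bounding-box lower-left.
Vertical leg: 18 × 80, A = 1 440 mm², y = 40 mm, Ī = 768 000 mm⁴.
Horizontal leg (remainder): 67 × 18, A = 1 206 mm², y = 9 mm, Ī = 32 562 mm⁴.
Centroid: ȳ = ΣA·y / ΣA = 25.87075 mm.
Transfer each piece to the centroidal x-axis using Ī + A·d² with d = y − 25.87075:
  vertical leg: d = 14.12925 mm → contributes +1 055 475 mm⁴
  horizontal leg (remainder): d = -16.87075 mm → contributes +375816.3 mm⁴
Total I = 1 431 292 mm⁴.
For the y-axis: x̄ = 28.37075 mm.
Repeating about the centroidal y-axis gives I_y = 1 675 514 mm⁴.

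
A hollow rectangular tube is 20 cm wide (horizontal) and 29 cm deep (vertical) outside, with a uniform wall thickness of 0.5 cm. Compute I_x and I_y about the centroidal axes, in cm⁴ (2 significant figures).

Split into non-overlapping primitives; take the origin at the lower-left of the bounding box.
Outer rectangle: 20 × 29, A = 580 cm², y = 14.5 cm, Ī = 40 648 cm⁴.
Inner void (subtracted): 19 × 28, A = 532 cm², y = 14.5 cm, Ī = 34 757 cm⁴.
By symmetry the centroid is at mid-height, ȳ = 14.5 cm.
All pieces are centred on the centroidal x-axis, so I = ΣĪ (holes subtracted) = 5 891 cm⁴.
Repeating about the centroidal y-axis gives I_y = 3 329 cm⁴.

I_x ≈ 5900 cm⁴, I_y ≈ 3300 cm⁴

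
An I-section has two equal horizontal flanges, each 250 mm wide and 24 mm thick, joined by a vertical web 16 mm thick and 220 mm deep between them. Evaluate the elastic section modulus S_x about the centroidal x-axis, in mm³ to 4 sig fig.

Decompose the section into non-overlapping parts with the origin at the bottom-left of its bounding rectangle.
Bottom flange: 250 × 24, A = 6 000 mm², y = 12 mm, Ī = 288 000 mm⁴.
Web: 16 × 220, A = 3 520 mm², y = 134 mm, Ī = 14 197 333 mm⁴.
Top flange: 250 × 24, A = 6 000 mm², y = 256 mm, Ī = 288 000 mm⁴.
By symmetry the centroid is at mid-height, ȳ = 134 mm.
Transfer each piece to the centroidal x-axis using Ī + A·d² with d = y − 134:
  bottom flange: d = -122 mm → contributes +89 592 000 mm⁴
  web: d = 0 mm → contributes +14 197 333 mm⁴
  top flange: d = 122 mm → contributes +89 592 000 mm⁴
Total I = 193 381 333 mm⁴.
Extreme fibre distance c = 134 mm; S = I/c = 1 443 144 mm³.

S_x ≈ 1.443 × 10⁶ mm³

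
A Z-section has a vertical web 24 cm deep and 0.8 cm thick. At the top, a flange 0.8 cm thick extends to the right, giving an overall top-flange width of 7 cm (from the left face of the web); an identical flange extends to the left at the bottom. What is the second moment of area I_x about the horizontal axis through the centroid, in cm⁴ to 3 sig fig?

Break the section into simple shapes (no overlaps), measuring from the bottom-left corner of the bounding box.
Web: 0.8 × 24, A = 19.2 cm², y = 12 cm, Ī = 921.6 cm⁴.
Top flange (beyond web): 6.2 × 0.8, A = 4.96 cm², y = 23.6 cm, Ī = 0.26453 cm⁴.
Bottom flange (beyond web): 6.2 × 0.8, A = 4.96 cm², y = 0.4 cm, Ī = 0.26453 cm⁴.
Centroid: ȳ = ΣA·y / ΣA = 12 cm.
Transfer each piece to the horizontal axis through the centroid using Ī + A·d² with d = y − 12:
  web: d = 0 cm → contributes +921.6 cm⁴
  top flange (beyond web): d = 11.6 cm → contributes +667.68 cm⁴
  bottom flange (beyond web): d = -11.6 cm → contributes +667.68 cm⁴
Total I = 2 257 cm⁴.

I_x ≈ 2260 cm⁴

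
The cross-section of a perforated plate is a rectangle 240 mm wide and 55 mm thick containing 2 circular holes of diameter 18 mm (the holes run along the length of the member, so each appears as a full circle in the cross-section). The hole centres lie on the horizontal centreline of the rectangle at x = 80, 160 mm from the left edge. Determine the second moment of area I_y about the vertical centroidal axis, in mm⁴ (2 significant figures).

Split into non-overlapping primitives; take the origin at the lower-left of the bounding box.
Plate: 240 × 55, A = 13 200 mm², x = 120 mm, Ī = 63 360 000 mm⁴.
Hole 1 (subtracted): ⌀18, A = 254.5 mm², x = 80 mm, Ī = 5 153 mm⁴.
Hole 2 (subtracted): ⌀18, A = 254.5 mm², x = 160 mm, Ī = 5 153 mm⁴.
By symmetry the centroid is at mid-width, x̄ = 120 mm.
Transfer each piece to the vertical centroidal axis using Ī + A·d² with d = x − 120:
  plate: d = 0 mm → contributes +63 360 000 mm⁴
  hole 1: d = -40 mm → contributes −412 303 mm⁴
  hole 2: d = 40 mm → contributes −412 303 mm⁴
Total I = 62 535 393 mm⁴.

I_y ≈ 6.3 × 10⁷ mm⁴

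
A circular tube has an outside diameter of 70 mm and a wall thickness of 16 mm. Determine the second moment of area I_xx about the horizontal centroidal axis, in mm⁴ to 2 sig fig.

I_xx ≈ 1.1 × 10⁶ mm⁴

Treat the section as a set of non-overlapping primitives; coordinates are from the bounding-box lower-left.
Outer circle: ⌀70, A = 3 848 mm², y = 35 mm, Ī = 1 178 588 mm⁴.
Bore (subtracted): ⌀38, A = 1 134 mm², y = 35 mm, Ī = 102 354 mm⁴.
By symmetry the centroid is at mid-height, ȳ = 35 mm.
All pieces are centred on the horizontal centroidal axis, so I = ΣĪ (holes subtracted) = 1 076 234 mm⁴.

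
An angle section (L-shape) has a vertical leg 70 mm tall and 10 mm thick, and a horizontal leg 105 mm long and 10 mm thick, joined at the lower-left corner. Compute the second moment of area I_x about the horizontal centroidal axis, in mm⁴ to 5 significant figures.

Treat the section as a set of non-overlapping primitives; coordinates are from the bounding-box lower-left.
Vertical leg: 10 × 70, A = 700 mm², y = 35 mm, Ī = 285833.3 mm⁴.
Horizontal leg (remainder): 95 × 10, A = 950 mm², y = 5 mm, Ī = 7916.667 mm⁴.
Centroid: ȳ = ΣA·y / ΣA = 17.72727 mm.
Transfer each piece to the horizontal centroidal axis using Ī + A·d² with d = y − 17.72727:
  vertical leg: d = 17.27273 mm → contributes +494676.3 mm⁴
  horizontal leg (remainder): d = -12.72727 mm → contributes +161 801 mm⁴
Total I = 656477.3 mm⁴.

I_x ≈ 6.5648 × 10⁵ mm⁴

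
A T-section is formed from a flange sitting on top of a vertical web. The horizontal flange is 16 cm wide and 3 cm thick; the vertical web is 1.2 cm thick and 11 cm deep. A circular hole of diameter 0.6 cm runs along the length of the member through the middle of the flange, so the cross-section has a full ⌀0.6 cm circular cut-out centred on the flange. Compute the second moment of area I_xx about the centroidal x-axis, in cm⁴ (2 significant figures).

Decompose the section into non-overlapping parts with the origin at the bottom-left of its bounding rectangle.
Flange: 16 × 3, A = 48 cm², y = 12.5 cm, Ī = 36 cm⁴.
Web: 1.2 × 11, A = 13.2 cm², y = 5.5 cm, Ī = 133.1 cm⁴.
Hole (subtracted): ⌀0.6, A = 0.2827 cm², y = 12.5 cm, Ī = 0.006362 cm⁴.
Centroid: ȳ = ΣA·y / ΣA = 10.98 cm.
Transfer each piece to the centroidal x-axis using Ī + A·d² with d = y − 10.98:
  flange: d = 1.517 cm → contributes +146.4 cm⁴
  web: d = -5.483 cm → contributes +530 cm⁴
  hole: d = 1.517 cm → contributes −0.6569 cm⁴
Total I = 675.7 cm⁴.

I_xx ≈ 680 cm⁴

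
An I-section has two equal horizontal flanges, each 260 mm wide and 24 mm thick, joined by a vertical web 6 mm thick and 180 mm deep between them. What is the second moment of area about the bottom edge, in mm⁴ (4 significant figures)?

Break the section into simple shapes (no overlaps), measuring from the bottom-left corner of the bounding box.
Bottom flange: 260 × 24, A = 6 240 mm², y = 12 mm, Ī = 299 520 mm⁴.
Web: 6 × 180, A = 1 080 mm², y = 114 mm, Ī = 2 916 000 mm⁴.
Top flange: 260 × 24, A = 6 240 mm², y = 216 mm, Ī = 299 520 mm⁴.
Transfer each piece to the base of the section using Ī + A·d² with d = y − 0:
  bottom flange: d = 12 mm → contributes +1 198 080 mm⁴
  web: d = 114 mm → contributes +16 951 680 mm⁴
  top flange: d = 216 mm → contributes +291 432 960 mm⁴
Total I = 309 582 720 mm⁴.

I_base ≈ 3.096 × 10⁸ mm⁴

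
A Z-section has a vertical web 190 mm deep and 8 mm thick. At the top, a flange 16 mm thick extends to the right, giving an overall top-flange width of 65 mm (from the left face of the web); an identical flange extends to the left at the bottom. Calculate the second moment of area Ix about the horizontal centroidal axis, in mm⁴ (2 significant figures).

Decompose the section into non-overlapping parts with the origin at the bottom-left of its bounding rectangle.
Web: 8 × 190, A = 1 520 mm², y = 95 mm, Ī = 4 572 667 mm⁴.
Top flange (beyond web): 57 × 16, A = 912 mm², y = 182 mm, Ī = 19 456 mm⁴.
Bottom flange (beyond web): 57 × 16, A = 912 mm², y = 8 mm, Ī = 19 456 mm⁴.
Centroid: ȳ = ΣA·y / ΣA = 95 mm.
Transfer each piece to the horizontal centroidal axis using Ī + A·d² with d = y − 95:
  web: d = 0 mm → contributes +4 572 667 mm⁴
  top flange (beyond web): d = 87 mm → contributes +6 922 384 mm⁴
  bottom flange (beyond web): d = -87 mm → contributes +6 922 384 mm⁴
Total I = 18 417 435 mm⁴.

Ix ≈ 1.8 × 10⁷ mm⁴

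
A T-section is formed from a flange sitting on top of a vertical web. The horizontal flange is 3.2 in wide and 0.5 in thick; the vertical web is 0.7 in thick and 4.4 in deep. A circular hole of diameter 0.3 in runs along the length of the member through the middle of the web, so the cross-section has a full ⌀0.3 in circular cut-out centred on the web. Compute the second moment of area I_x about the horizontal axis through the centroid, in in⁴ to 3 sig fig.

Decompose the section into non-overlapping parts with the origin at the bottom-left of its bounding rectangle.
Flange: 3.2 × 0.5, A = 1.6 in², y = 4.65 in, Ī = 0.033333 in⁴.
Web: 0.7 × 4.4, A = 3.08 in², y = 2.2 in, Ī = 4.9691 in⁴.
Hole (subtracted): ⌀0.3, A = 0.070686 in², y = 2.2 in, Ī = 0.00039761 in⁴.
Centroid: ȳ = ΣA·y / ΣA = 3.0505 in.
Transfer each piece to the horizontal axis through the centroid using Ī + A·d² with d = y − 3.0505:
  flange: d = 1.5995 in → contributes +4.127 in⁴
  web: d = -0.85045 in → contributes +7.1967 in⁴
  hole: d = -0.85045 in → contributes −0.051522 in⁴
Total I = 11.272 in⁴.

I_x ≈ 11.3 in⁴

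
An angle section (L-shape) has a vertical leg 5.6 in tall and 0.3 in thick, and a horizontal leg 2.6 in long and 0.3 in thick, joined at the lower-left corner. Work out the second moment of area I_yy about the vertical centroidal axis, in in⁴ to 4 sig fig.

I_yy ≈ 1.143 in⁴

Split into non-overlapping primitives; take the origin at the lower-left of the bounding box.
Vertical leg: 0.3 × 5.6, A = 1.68 in², x = 0.15 in, Ī = 0.0126 in⁴.
Horizontal leg (remainder): 2.3 × 0.3, A = 0.69 in², x = 1.45 in, Ī = 0.304175 in⁴.
Centroid: x̄ = ΣA·x / ΣA = 0.528481 in.
Transfer each piece to the vertical centroidal axis using Ī + A·d² with d = x − 0.528481:
  vertical leg: d = -0.378481 in → contributes +0.253256 in⁴
  horizontal leg (remainder): d = 0.921519 in → contributes +0.890121 in⁴
Total I = 1.14338 in⁴.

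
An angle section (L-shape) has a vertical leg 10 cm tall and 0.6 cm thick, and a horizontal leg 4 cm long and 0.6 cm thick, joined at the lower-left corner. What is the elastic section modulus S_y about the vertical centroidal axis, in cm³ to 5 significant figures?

S_y ≈ 2.5794 cm³

Break the section into simple shapes (no overlaps), measuring from the bottom-left corner of the bounding box.
Vertical leg: 0.6 × 10, A = 6 cm², x = 0.3 cm, Ī = 0.18 cm⁴.
Horizontal leg (remainder): 3.4 × 0.6, A = 2.04 cm², x = 2.3 cm, Ī = 1.9652 cm⁴.
Centroid: x̄ = ΣA·x / ΣA = 0.8074627 cm.
Transfer each piece to the vertical centroidal axis using Ī + A·d² with d = x − 0.8074627:
  vertical leg: d = -0.5074627 cm → contributes +1.72511 cm⁴
  horizontal leg (remainder): d = 1.492537 cm → contributes +6.509642 cm⁴
Total I = 8.234752 cm⁴.
Extreme fibre distance c = 3.192537 cm; S = I/c = 2.579375 cm³.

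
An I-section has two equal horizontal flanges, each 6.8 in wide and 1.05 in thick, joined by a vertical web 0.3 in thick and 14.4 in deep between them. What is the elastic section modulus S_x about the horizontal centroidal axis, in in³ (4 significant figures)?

S_x ≈ 112.5 in³

Break the section into simple shapes (no overlaps), measuring from the bottom-left corner of the bounding box.
Bottom flange: 6.8 × 1.05, A = 7.14 in², y = 0.525 in, Ī = 0.655988 in⁴.
Web: 0.3 × 14.4, A = 4.32 in², y = 8.25 in, Ī = 74.6496 in⁴.
Top flange: 6.8 × 1.05, A = 7.14 in², y = 15.975 in, Ī = 0.655988 in⁴.
By symmetry the centroid is at mid-height, ȳ = 8.25 in.
Transfer each piece to the horizontal centroidal axis using Ī + A·d² with d = y − 8.25:
  bottom flange: d = -7.725 in → contributes +426.74 in⁴
  web: d = 0 in → contributes +74.6496 in⁴
  top flange: d = 7.725 in → contributes +426.74 in⁴
Total I = 928.13 in⁴.
Extreme fibre distance c = 8.25 in; S = I/c = 112.501 in³.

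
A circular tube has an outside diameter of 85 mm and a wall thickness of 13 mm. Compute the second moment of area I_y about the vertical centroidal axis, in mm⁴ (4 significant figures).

I_y ≈ 1.968 × 10⁶ mm⁴

Break the section into simple shapes (no overlaps), measuring from the bottom-left corner of the bounding box.
Outer circle: ⌀85, A = 5674.5 mm², x = 42.5 mm, Ī = 2 562 392 mm⁴.
Bore (subtracted): ⌀59, A = 2733.97 mm², x = 42.5 mm, Ī = 594 810 mm⁴.
By symmetry the centroid is at mid-width, x̄ = 42.5 mm.
All pieces are centred on the vertical centroidal axis, so I = ΣĪ (holes subtracted) = 1 967 583 mm⁴.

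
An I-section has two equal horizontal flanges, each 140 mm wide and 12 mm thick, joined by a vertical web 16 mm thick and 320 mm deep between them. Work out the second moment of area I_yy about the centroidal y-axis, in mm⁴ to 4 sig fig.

Split into non-overlapping primitives; take the origin at the lower-left of the bounding box.
Bottom flange: 140 × 12, A = 1 680 mm², x = 70 mm, Ī = 2 744 000 mm⁴.
Web: 16 × 320, A = 5 120 mm², x = 70 mm, Ī = 109 227 mm⁴.
Top flange: 140 × 12, A = 1 680 mm², x = 70 mm, Ī = 2 744 000 mm⁴.
By symmetry the centroid is at mid-width, x̄ = 70 mm.
All pieces are centred on the centroidal y-axis, so I = ΣĪ = 5 597 227 mm⁴.

I_yy ≈ 5.597 × 10⁶ mm⁴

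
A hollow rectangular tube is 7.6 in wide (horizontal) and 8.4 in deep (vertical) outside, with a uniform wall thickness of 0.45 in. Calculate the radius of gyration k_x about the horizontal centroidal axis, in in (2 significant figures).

Split into non-overlapping primitives; take the origin at the lower-left of the bounding box.
Outer rectangle: 7.6 × 8.4, A = 63.84 in², y = 4.2 in, Ī = 375.4 in⁴.
Inner void (subtracted): 6.7 × 7.5, A = 50.25 in², y = 4.2 in, Ī = 235.5 in⁴.
By symmetry the centroid is at mid-height, ȳ = 4.2 in.
All pieces are centred on the horizontal centroidal axis, so I = ΣĪ (holes subtracted) = 139.8 in⁴.
Radius of gyration: k = √(I/A) = √(139.8 / 13.59) = 3.208 in.

k_x ≈ 3.2 in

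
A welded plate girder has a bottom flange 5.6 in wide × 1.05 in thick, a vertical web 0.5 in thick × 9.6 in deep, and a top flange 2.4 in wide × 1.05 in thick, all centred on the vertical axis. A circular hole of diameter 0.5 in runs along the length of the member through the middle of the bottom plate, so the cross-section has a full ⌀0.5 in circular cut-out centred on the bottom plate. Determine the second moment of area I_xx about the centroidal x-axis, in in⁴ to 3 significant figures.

I_xx ≈ 248 in⁴

Break the section into simple shapes (no overlaps), measuring from the bottom-left corner of the bounding box.
Bottom plate: 5.6 × 1.05, A = 5.88 in², y = 0.525 in, Ī = 0.54023 in⁴.
Web plate: 0.5 × 9.6, A = 4.8 in², y = 5.85 in, Ī = 36.864 in⁴.
Top plate: 2.4 × 1.05, A = 2.52 in², y = 11.175 in, Ī = 0.23153 in⁴.
Hole (subtracted): ⌀0.5, A = 0.19635 in², y = 0.525 in, Ī = 0.003068 in⁴.
Centroid: ȳ = ΣA·y / ΣA = 4.5545 in.
Transfer each piece to the centroidal x-axis using Ī + A·d² with d = y − 4.5545:
  bottom plate: d = -4.0295 in → contributes +96.012 in⁴
  web plate: d = 1.2955 in → contributes +44.92 in⁴
  top plate: d = 6.6205 in → contributes +110.69 in⁴
  hole: d = -4.0295 in → contributes −3.1911 in⁴
Total I = 248.43 in⁴.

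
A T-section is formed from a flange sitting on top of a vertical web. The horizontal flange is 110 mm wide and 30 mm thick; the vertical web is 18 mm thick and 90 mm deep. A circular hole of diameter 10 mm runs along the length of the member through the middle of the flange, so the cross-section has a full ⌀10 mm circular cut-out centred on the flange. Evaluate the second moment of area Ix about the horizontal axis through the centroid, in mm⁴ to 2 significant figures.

Break the section into simple shapes (no overlaps), measuring from the bottom-left corner of the bounding box.
Flange: 110 × 30, A = 3 300 mm², y = 105 mm, Ī = 247 500 mm⁴.
Web: 18 × 90, A = 1 620 mm², y = 45 mm, Ī = 1 093 500 mm⁴.
Hole (subtracted): ⌀10, A = 78.54 mm², y = 105 mm, Ī = 490.9 mm⁴.
Centroid: ȳ = ΣA·y / ΣA = 84.92 mm.
Transfer each piece to the horizontal axis through the centroid using Ī + A·d² with d = y − 84.92:
  flange: d = 20.08 mm → contributes +1 577 629 mm⁴
  web: d = -39.92 mm → contributes +3 675 584 mm⁴
  hole: d = 20.08 mm → contributes −32 148 mm⁴
Total I = 5 221 065 mm⁴.

Ix ≈ 5.2 × 10⁶ mm⁴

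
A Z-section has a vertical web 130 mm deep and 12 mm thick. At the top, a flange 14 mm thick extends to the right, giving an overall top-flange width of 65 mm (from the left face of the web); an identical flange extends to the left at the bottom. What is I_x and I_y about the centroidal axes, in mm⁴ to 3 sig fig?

Break the section into simple shapes (no overlaps), measuring from the bottom-left corner of the bounding box.
Web: 12 × 130, A = 1 560 mm², y = 65 mm, Ī = 2 197 000 mm⁴.
Top flange (beyond web): 53 × 14, A = 742 mm², y = 123 mm, Ī = 12 119 mm⁴.
Bottom flange (beyond web): 53 × 14, A = 742 mm², y = 7 mm, Ī = 12 119 mm⁴.
Centroid: ȳ = ΣA·y / ΣA = 65 mm.
Transfer each piece to the centroidal x-axis using Ī + A·d² with d = y − 65:
  web: d = 0 mm → contributes +2 197 000 mm⁴
  top flange (beyond web): d = 58 mm → contributes +2 508 207 mm⁴
  bottom flange (beyond web): d = -58 mm → contributes +2 508 207 mm⁴
Total I = 7 213 415 mm⁴.
For the y-axis: x̄ = 59 mm.
Repeating about the centroidal y-axis gives I_y = 1 933 575 mm⁴.

I_x ≈ 7.21 × 10⁶ mm⁴, I_y ≈ 1.93 × 10⁶ mm⁴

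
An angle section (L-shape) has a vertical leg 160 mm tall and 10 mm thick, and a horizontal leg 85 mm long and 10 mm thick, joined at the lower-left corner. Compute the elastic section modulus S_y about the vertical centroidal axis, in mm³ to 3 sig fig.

Treat the section as a set of non-overlapping primitives; coordinates are from the bounding-box lower-left.
Vertical leg: 10 × 160, A = 1 600 mm², x = 5 mm, Ī = 13 333 mm⁴.
Horizontal leg (remainder): 75 × 10, A = 750 mm², x = 47.5 mm, Ī = 351 563 mm⁴.
Centroid: x̄ = ΣA·x / ΣA = 18.564 mm.
Transfer each piece to the vertical centroidal axis using Ī + A·d² with d = x − 18.564:
  vertical leg: d = -13.564 mm → contributes +307 697 mm⁴
  horizontal leg (remainder): d = 28.936 mm → contributes +979 539 mm⁴
Total I = 1 287 236 mm⁴.
Extreme fibre distance c = 66.436 mm; S = I/c = 19 376 mm³.

S_y ≈ 1.94 × 10⁴ mm³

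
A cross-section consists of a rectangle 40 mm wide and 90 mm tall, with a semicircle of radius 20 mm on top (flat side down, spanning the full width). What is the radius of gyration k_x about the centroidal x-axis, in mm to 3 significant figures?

k_x ≈ 30.7 mm

Decompose the section into non-overlapping parts with the origin at the bottom-left of its bounding rectangle.
Rectangular body: 40 × 90, A = 3 600 mm², y = 45 mm, Ī = 2 430 000 mm⁴.
Semicircular cap: semicircle r = 20, A = 628.32 mm², y = 98.488 mm, Ī = 17 561 mm⁴.
Centroid: ȳ = ΣA·y / ΣA = 52.948 mm.
Transfer each piece to the centroidal x-axis using Ī + A·d² with d = y − 52.948:
  rectangular body: d = -7.9482 mm → contributes +2 657 428 mm⁴
  semicircular cap: d = 45.54 mm → contributes +1 320 627 mm⁴
Total I = 3 978 055 mm⁴.
Radius of gyration: k = √(I/A) = √(3 978 055 / 4228.3) = 30.673 mm.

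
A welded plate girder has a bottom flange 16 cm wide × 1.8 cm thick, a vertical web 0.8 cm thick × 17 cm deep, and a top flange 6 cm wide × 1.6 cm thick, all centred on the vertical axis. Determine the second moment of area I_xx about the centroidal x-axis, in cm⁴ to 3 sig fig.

I_xx ≈ 3080 cm⁴

Decompose the section into non-overlapping parts with the origin at the bottom-left of its bounding rectangle.
Bottom plate: 16 × 1.8, A = 28.8 cm², y = 0.9 cm, Ī = 7.776 cm⁴.
Web plate: 0.8 × 17, A = 13.6 cm², y = 10.3 cm, Ī = 327.53 cm⁴.
Top plate: 6 × 1.6, A = 9.6 cm², y = 19.6 cm, Ī = 2.048 cm⁴.
Centroid: ȳ = ΣA·y / ΣA = 6.8108 cm.
Transfer each piece to the centroidal x-axis using Ī + A·d² with d = y − 6.8108:
  bottom plate: d = -5.9108 cm → contributes +1 014 cm⁴
  web plate: d = 3.4892 cm → contributes +493.11 cm⁴
  top plate: d = 12.789 cm → contributes +1572.3 cm⁴
Total I = 3079.3 cm⁴.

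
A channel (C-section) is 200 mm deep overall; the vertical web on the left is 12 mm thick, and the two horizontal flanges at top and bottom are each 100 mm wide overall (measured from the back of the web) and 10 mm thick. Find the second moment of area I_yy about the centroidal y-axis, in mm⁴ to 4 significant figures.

I_yy ≈ 3.703 × 10⁶ mm⁴

Decompose the section into non-overlapping parts with the origin at the bottom-left of its bounding rectangle.
Web: 12 × 200, A = 2 400 mm², x = 6 mm, Ī = 28 800 mm⁴.
Top flange (beyond web): 88 × 10, A = 880 mm², x = 56 mm, Ī = 567 893 mm⁴.
Bottom flange (beyond web): 88 × 10, A = 880 mm², x = 56 mm, Ī = 567 893 mm⁴.
Centroid: x̄ = ΣA·x / ΣA = 27.1538 mm.
Transfer each piece to the centroidal y-axis using Ī + A·d² with d = x − 27.1538:
  web: d = -21.1538 mm → contributes +1 102 764 mm⁴
  top flange (beyond web): d = 28.8462 mm → contributes +1 300 142 mm⁴
  bottom flange (beyond web): d = 28.8462 mm → contributes +1 300 142 mm⁴
Total I = 3 703 048 mm⁴.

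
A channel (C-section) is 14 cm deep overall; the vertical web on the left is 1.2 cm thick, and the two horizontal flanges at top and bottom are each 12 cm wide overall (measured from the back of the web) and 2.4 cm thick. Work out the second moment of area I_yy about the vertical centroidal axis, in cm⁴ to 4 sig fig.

I_yy ≈ 962.7 cm⁴

Split into non-overlapping primitives; take the origin at the lower-left of the bounding box.
Web: 1.2 × 14, A = 16.8 cm², x = 0.6 cm, Ī = 2.016 cm⁴.
Top flange (beyond web): 10.8 × 2.4, A = 25.92 cm², x = 6.6 cm, Ī = 251.942 cm⁴.
Bottom flange (beyond web): 10.8 × 2.4, A = 25.92 cm², x = 6.6 cm, Ī = 251.942 cm⁴.
Centroid: x̄ = ΣA·x / ΣA = 5.13147 cm.
Transfer each piece to the vertical centroidal axis using Ī + A·d² with d = x − 5.13147:
  web: d = -4.53147 cm → contributes +346.991 cm⁴
  top flange (beyond web): d = 1.46853 cm → contributes +307.841 cm⁴
  bottom flange (beyond web): d = 1.46853 cm → contributes +307.841 cm⁴
Total I = 962.673 cm⁴.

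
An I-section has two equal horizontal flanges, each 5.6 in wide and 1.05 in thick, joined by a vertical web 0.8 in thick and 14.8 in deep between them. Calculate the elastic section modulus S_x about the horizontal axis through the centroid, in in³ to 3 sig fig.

Decompose the section into non-overlapping parts with the origin at the bottom-left of its bounding rectangle.
Bottom flange: 5.6 × 1.05, A = 5.88 in², y = 0.525 in, Ī = 0.54023 in⁴.
Web: 0.8 × 14.8, A = 11.84 in², y = 8.45 in, Ī = 216.12 in⁴.
Top flange: 5.6 × 1.05, A = 5.88 in², y = 16.375 in, Ī = 0.54023 in⁴.
By symmetry the centroid is at mid-height, ȳ = 8.45 in.
Transfer each piece to the horizontal axis through the centroid using Ī + A·d² with d = y − 8.45:
  bottom flange: d = -7.925 in → contributes +369.84 in⁴
  web: d = 0 in → contributes +216.12 in⁴
  top flange: d = 7.925 in → contributes +369.84 in⁴
Total I = 955.79 in⁴.
Extreme fibre distance c = 8.45 in; S = I/c = 113.11 in³.

S_x ≈ 113 in³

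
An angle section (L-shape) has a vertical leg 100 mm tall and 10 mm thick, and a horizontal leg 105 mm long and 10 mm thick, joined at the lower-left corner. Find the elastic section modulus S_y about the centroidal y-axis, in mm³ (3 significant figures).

S_y ≈ 2.78 × 10⁴ mm³

Split into non-overlapping primitives; take the origin at the lower-left of the bounding box.
Vertical leg: 10 × 100, A = 1 000 mm², x = 5 mm, Ī = 8333.3 mm⁴.
Horizontal leg (remainder): 95 × 10, A = 950 mm², x = 57.5 mm, Ī = 714 479 mm⁴.
Centroid: x̄ = ΣA·x / ΣA = 30.577 mm.
Transfer each piece to the centroidal y-axis using Ī + A·d² with d = x − 30.577:
  vertical leg: d = -25.577 mm → contributes +662 512 mm⁴
  horizontal leg (remainder): d = 26.923 mm → contributes +1 403 089 mm⁴
Total I = 2 065 601 mm⁴.
Extreme fibre distance c = 74.423 mm; S = I/c = 27 755 mm³.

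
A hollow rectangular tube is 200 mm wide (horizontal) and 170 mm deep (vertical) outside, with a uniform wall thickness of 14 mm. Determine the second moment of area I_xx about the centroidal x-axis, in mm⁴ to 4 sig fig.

Break the section into simple shapes (no overlaps), measuring from the bottom-left corner of the bounding box.
Outer rectangle: 200 × 170, A = 34 000 mm², y = 85 mm, Ī = 81 883 333 mm⁴.
Inner void (subtracted): 172 × 142, A = 24 424 mm², y = 85 mm, Ī = 41 040 461 mm⁴.
By symmetry the centroid is at mid-height, ȳ = 85 mm.
All pieces are centred on the centroidal x-axis, so I = ΣĪ (holes subtracted) = 40 842 872 mm⁴.

I_xx ≈ 4.084 × 10⁷ mm⁴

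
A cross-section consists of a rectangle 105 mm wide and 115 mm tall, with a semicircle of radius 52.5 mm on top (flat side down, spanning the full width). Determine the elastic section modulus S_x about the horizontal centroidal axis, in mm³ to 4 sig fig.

Split into non-overlapping primitives; take the origin at the lower-left of the bounding box.
Rectangular body: 105 × 115, A = 12 075 mm², y = 57.5 mm, Ī = 13 307 656 mm⁴.
Semicircular cap: semicircle r = 52.5, A = 4329.51 mm², y = 137.282 mm, Ī = 833 814 mm⁴.
Centroid: ȳ = ΣA·y / ΣA = 78.5561 mm.
Transfer each piece to the horizontal centroidal axis using Ī + A·d² with d = y − 78.5561:
  rectangular body: d = -21.0561 mm → contributes +18 661 235 mm⁴
  semicircular cap: d = 58.7256 mm → contributes +15 764 951 mm⁴
Total I = 34 426 186 mm⁴.
Extreme fibre distance c = 88.9439 mm; S = I/c = 387 055 mm³.

S_x ≈ 3.871 × 10⁵ mm³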